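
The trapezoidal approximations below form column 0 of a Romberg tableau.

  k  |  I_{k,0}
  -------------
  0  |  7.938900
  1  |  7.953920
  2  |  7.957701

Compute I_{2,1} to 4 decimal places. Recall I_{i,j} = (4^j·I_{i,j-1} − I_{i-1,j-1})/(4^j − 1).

7.9590

I_{2,1} = (4·7.957701 − 7.953920) / 3 = 7.958961
(Column j=1 coincides with Simpson's rule on the same nodes.)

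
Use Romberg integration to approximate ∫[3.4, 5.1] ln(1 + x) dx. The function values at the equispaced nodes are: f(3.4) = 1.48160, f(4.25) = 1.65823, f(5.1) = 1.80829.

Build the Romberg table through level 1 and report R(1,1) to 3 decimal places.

R(0,0) (trapezoid, 1 panel, h=1.7000): 2.79641
R(1,0) (trapezoid, 2 panels, h=0.8500): 2.80770
R(1,1) = 2.80770 + (2.80770 − 2.79641)/3 = 2.81146

2.811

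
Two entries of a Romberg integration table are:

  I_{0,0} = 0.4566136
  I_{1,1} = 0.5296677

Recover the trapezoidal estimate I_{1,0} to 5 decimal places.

From I_{1,1} = (4·I_{1,0} − I_{0,0})/3, solve for I_{1,0}:
4·I_{1,0} = 3·0.5296677 + 0.4566136 = 2.0456167
I_{1,0} = 0.5114042

0.51140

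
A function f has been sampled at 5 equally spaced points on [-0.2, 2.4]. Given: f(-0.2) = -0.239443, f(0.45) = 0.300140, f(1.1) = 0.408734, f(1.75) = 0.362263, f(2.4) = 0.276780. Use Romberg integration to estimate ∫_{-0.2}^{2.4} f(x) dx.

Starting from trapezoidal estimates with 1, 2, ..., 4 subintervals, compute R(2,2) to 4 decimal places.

0.7616

R(0,0) (trapezoid, 1 panel, h=2.6000): 0.048538
R(1,0) (trapezoid, 2 panels, h=1.3000): 0.555623
R(2,0) (trapezoid, 4 panels, h=0.6500): 0.708374
R(1,1) = 0.555623 + (0.555623 − 0.048538)/3 = 0.724651
R(2,1) = 0.708374 + (0.708374 − 0.555623)/3 = 0.759291
R(2,2) = 0.759291 + (0.759291 − 0.724651)/15 = 0.761600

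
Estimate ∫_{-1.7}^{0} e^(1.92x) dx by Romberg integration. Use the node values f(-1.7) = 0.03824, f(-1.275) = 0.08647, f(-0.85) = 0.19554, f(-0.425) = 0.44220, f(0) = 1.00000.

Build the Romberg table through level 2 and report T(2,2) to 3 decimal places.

T(0,0) (trapezoid, 1 panel, h=1.7000): 0.88250
T(1,0) (trapezoid, 2 panels, h=0.8500): 0.60746
T(2,0) (trapezoid, 4 panels, h=0.4250): 0.52842
T(1,1) = 0.60746 + (0.60746 − 0.88250)/3 = 0.51578
T(2,1) = 0.52842 + (0.52842 − 0.60746)/3 = 0.50207
T(2,2) = 0.50207 + (0.50207 − 0.51578)/15 = 0.50116

0.501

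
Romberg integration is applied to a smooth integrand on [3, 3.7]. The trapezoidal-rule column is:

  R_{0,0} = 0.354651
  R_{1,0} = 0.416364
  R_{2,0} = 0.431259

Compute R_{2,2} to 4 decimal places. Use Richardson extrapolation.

R_{1,1} = (4·0.416364 − 0.354651) / 3 = 0.436935
R_{2,1} = 0.431259 + (0.431259 − 0.416364)/3 = 0.436224
R_{2,2} = 0.436224 + (0.436224 − 0.436935)/15 = 0.436177

0.4362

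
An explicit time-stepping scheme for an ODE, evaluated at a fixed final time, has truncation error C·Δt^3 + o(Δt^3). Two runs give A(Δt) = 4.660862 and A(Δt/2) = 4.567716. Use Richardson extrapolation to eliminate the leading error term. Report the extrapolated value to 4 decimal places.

Extrapolated value = (8·A(Δt/2) − A(Δt)) / (8 − 1)
= (8·4.567716 − 4.660862) / 7
= 31.880866 / 7 = 4.554409

4.5544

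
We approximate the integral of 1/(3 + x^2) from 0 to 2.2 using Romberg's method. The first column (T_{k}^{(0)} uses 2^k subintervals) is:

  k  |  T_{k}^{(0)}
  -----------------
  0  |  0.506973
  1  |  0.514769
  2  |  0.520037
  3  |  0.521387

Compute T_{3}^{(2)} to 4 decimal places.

Richardson extrapolation on the trapezoidal column (denominator 4−1=3):
T_{2}^{(1)} = 0.520037 + (0.520037 − 0.514769)/3 = 0.521793
T_{3}^{(1)} = 0.521387 + (0.521387 − 0.520037)/3 = 0.521837
T_{3}^{(2)} = 0.521837 + (0.521837 − 0.521793)/15 = 0.521840

0.5218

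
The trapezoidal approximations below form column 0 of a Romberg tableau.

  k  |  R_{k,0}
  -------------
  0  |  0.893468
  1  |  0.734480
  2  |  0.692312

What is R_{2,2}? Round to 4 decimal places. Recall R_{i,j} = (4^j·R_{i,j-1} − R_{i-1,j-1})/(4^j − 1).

0.6780

Richardson extrapolation on the trapezoidal column (denominator 4−1=3):
R_{1,1} = 0.734480 + (0.734480 − 0.893468)/3 = 0.681484
R_{2,1} = (4·0.692312 − 0.734480) / 3 = 0.678256
R_{2,2} = 0.678256 + (0.678256 − 0.681484)/15 = 0.678041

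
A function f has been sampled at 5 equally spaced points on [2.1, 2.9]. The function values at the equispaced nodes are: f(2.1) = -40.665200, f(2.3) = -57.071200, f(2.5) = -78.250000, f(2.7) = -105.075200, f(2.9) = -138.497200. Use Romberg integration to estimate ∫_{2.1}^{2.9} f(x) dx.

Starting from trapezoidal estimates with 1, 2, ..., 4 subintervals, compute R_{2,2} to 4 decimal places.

-65.6162

R_{0,0} (trapezoid, 1 panel, h=0.8000): -71.664960
R_{1,0} (trapezoid, 2 panels, h=0.4000): -67.132480
R_{2,0} (trapezoid, 4 panels, h=0.2000): -65.995520
R_{1,1} = -67.132480 + (-67.132480 − (-71.664960))/3 = -65.621653
R_{2,1} = -65.995520 + (-65.995520 − (-67.132480))/3 = -65.616533
R_{2,2} = -65.616533 + (-65.616533 − (-65.621653))/15 = -65.616192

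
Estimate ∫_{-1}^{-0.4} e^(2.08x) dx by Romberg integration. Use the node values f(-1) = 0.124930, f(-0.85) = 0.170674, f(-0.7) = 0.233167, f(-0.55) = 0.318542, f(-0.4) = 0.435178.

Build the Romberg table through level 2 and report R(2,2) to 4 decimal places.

0.1492

R(0,0) (trapezoid, 1 panel, h=0.6000): 0.168032
R(1,0) (trapezoid, 2 panels, h=0.3000): 0.153966
R(2,0) (trapezoid, 4 panels, h=0.1500): 0.150366
R(1,1) = 0.153966 + (0.153966 − 0.168032)/3 = 0.149277
R(2,1) = 0.150366 + (0.150366 − 0.153966)/3 = 0.149166
R(2,2) = 0.149166 + (0.149166 − 0.149277)/15 = 0.149159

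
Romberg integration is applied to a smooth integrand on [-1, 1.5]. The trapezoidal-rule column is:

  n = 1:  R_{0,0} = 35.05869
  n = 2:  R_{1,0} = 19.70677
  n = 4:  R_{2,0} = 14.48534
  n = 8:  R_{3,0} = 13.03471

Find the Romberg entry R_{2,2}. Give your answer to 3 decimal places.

R_{1,1} = (4·19.70677 − 35.05869) / 3 = 14.58946
R_{2,1} = (4·14.48534 − 19.70677) / 3 = 12.74486
R_{2,2} = (16·12.74486 − 14.58946) / 15 = 12.62189
(Column j=1 coincides with Simpson's rule on the same nodes.)

12.622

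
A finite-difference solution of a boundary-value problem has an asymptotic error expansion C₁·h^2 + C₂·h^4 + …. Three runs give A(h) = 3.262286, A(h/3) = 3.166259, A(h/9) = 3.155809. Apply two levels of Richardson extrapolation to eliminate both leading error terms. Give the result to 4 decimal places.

First eliminate the h^2 term (factor 3^2 = 9):
  B₁ = (9·3.166259 − 3.262286)/8 = 3.154256
  B₂ = (9·3.155809 − 3.166259)/8 = 3.154503
Then eliminate the h^4 term (factor 3^4 = 81):
  (81·3.154503 − 3.154256)/80 = 3.154506

3.1545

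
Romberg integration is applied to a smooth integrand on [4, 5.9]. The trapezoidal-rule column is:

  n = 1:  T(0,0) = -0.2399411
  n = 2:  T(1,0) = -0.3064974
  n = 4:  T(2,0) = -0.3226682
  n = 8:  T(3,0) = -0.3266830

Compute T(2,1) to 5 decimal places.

T(2,1) = (4·(-0.3226682) − (-0.3064974)) / 3 = -0.3280585
(Column j=1 coincides with Simpson's rule on the same nodes.)

-0.32806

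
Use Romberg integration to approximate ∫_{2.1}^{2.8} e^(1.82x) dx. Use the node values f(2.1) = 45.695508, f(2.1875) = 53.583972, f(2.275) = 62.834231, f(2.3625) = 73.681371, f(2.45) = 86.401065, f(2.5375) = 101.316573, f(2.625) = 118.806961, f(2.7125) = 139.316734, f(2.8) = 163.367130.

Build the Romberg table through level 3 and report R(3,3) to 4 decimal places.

R(0,0) (trapezoid, 1 panel, h=0.7000): 73.171923
R(1,0) (trapezoid, 2 panels, h=0.3500): 66.826334
R(2,0) (trapezoid, 4 panels, h=0.1750): 65.200376
R(3,0) (trapezoid, 8 panels, h=0.0875): 64.791320
R(1,1) = 66.826334 + (66.826334 − 73.171923)/3 = 64.711138
R(2,1) = 65.200376 + (65.200376 − 66.826334)/3 = 64.658390
R(3,1) = 64.791320 + (64.791320 − 65.200376)/3 = 64.654968
R(2,2) = 64.658390 + (64.658390 − 64.711138)/15 = 64.654873
R(3,2) = 64.654968 + (64.654968 − 64.658390)/15 = 64.654740
R(3,3) = 64.654740 + (64.654740 − 64.654873)/63 = 64.654738

64.6547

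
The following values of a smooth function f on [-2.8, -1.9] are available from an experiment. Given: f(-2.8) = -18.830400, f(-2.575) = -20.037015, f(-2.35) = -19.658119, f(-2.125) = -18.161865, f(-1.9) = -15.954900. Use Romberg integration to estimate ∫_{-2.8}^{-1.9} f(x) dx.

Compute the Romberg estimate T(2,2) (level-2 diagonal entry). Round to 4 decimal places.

-17.0176

T(0,0) (trapezoid, 1 panel, h=0.9000): -15.653385
T(1,0) (trapezoid, 2 panels, h=0.4500): -16.672846
T(2,0) (trapezoid, 4 panels, h=0.2250): -16.931171
T(1,1) = -16.672846 + (-16.672846 − (-15.653385))/3 = -17.012666
T(2,1) = -16.931171 + (-16.931171 − (-16.672846))/3 = -17.017279
T(2,2) = -17.017279 + (-17.017279 − (-17.012666))/15 = -17.017587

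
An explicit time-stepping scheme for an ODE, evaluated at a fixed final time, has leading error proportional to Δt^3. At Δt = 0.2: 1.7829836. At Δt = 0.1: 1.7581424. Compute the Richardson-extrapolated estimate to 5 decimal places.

1.75459

The leading error scales as Δt^3; refining by a factor of 2 reduces it by 2^3 = 8.
Extrapolated value = (8·A(Δt/2) − A(Δt)) / (8 − 1)
= (8·1.7581424 − 1.7829836) / 7
= 12.2821556 / 7 = 1.7545937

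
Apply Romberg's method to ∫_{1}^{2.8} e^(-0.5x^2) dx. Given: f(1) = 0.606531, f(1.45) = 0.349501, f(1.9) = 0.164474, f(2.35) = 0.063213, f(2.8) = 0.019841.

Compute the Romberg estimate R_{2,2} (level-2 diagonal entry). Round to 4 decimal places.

R_{0,0} (trapezoid, 1 panel, h=1.8000): 0.563735
R_{1,0} (trapezoid, 2 panels, h=0.9000): 0.429894
R_{2,0} (trapezoid, 4 panels, h=0.4500): 0.400668
R_{1,1} = 0.429894 + (0.429894 − 0.563735)/3 = 0.385280
R_{2,1} = 0.400668 + (0.400668 − 0.429894)/3 = 0.390926
R_{2,2} = 0.390926 + (0.390926 − 0.385280)/15 = 0.391302

0.3913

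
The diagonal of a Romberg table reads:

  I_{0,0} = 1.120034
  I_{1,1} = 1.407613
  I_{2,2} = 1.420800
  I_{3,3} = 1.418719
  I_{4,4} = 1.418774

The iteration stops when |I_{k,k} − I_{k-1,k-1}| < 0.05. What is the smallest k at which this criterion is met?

k = 2

|I_{1,1} − I_{0,0}| = 0.287579 ≥ 0.05
|I_{2,2} − I_{1,1}| = 0.013187 < 0.05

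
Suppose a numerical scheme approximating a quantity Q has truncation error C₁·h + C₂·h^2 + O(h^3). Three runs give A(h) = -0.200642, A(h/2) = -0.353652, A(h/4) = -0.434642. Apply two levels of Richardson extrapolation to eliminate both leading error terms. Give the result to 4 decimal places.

First eliminate the h term (factor 2^1 = 2):
  B₁ = (2·(-0.353652) − (-0.200642))/1 = -0.506662
  B₂ = (2·(-0.434642) − (-0.353652))/1 = -0.515632
Then eliminate the h^2 term (factor 2^2 = 4):
  (4·(-0.515632) − (-0.506662))/3 = -0.518622

-0.5186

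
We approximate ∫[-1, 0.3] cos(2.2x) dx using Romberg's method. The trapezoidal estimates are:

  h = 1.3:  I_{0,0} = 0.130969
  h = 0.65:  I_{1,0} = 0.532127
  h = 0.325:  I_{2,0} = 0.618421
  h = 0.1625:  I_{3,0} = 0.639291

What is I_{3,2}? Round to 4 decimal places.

Richardson extrapolation on the trapezoidal column (denominator 4−1=3):
I_{2,1} = (4·0.618421 − 0.532127) / 3 = 0.647186
I_{3,1} = 0.639291 + (0.639291 − 0.618421)/3 = 0.646248
I_{3,2} = (16·0.646248 − 0.647186) / 15 = 0.646185
(Column j=1 coincides with Simpson's rule on the same nodes.)

0.6462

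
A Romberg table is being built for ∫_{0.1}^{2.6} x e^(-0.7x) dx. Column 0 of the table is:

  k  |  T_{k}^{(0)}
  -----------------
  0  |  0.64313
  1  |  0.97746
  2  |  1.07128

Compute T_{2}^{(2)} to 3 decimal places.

Richardson extrapolation on the trapezoidal column (denominator 4−1=3):
T_{1}^{(1)} = 0.97746 + (0.97746 − 0.64313)/3 = 1.08890
T_{2}^{(1)} = (4·1.07128 − 0.97746) / 3 = 1.10255
T_{2}^{(2)} = 1.10255 + (1.10255 − 1.08890)/15 = 1.10346

1.103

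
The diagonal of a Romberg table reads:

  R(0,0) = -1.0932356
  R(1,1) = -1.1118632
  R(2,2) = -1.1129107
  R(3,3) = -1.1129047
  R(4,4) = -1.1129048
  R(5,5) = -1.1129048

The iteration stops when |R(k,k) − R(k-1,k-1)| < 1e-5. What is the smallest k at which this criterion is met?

|R(1,1) − R(0,0)| = 0.0186276 ≥ 1e-5
|R(2,2) − R(1,1)| = 0.0010475 ≥ 1e-5
|R(3,3) − R(2,2)| = 0.0000060 < 1e-5

k = 3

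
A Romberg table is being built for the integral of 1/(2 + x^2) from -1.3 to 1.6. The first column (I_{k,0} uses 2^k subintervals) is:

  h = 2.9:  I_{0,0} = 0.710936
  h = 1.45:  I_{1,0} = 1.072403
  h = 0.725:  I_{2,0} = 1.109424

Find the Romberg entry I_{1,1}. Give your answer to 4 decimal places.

1.1929

I_{1,1} = 1.072403 + (1.072403 − 0.710936)/3 = 1.192892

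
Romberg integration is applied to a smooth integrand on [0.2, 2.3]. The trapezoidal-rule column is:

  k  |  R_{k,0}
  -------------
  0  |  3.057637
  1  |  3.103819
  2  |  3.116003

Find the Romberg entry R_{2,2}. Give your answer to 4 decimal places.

Richardson extrapolation on the trapezoidal column (denominator 4−1=3):
R_{1,1} = 3.103819 + (3.103819 − 3.057637)/3 = 3.119213
R_{2,1} = 3.116003 + (3.116003 − 3.103819)/3 = 3.120064
R_{2,2} = (16·3.120064 − 3.119213) / 15 = 3.120121

3.1201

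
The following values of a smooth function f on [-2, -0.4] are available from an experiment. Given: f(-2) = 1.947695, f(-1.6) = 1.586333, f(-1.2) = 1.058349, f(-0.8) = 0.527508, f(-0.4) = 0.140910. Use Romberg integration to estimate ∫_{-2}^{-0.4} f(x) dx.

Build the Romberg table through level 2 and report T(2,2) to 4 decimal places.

1.6882

T(0,0) (trapezoid, 1 panel, h=1.6000): 1.670884
T(1,0) (trapezoid, 2 panels, h=0.8000): 1.682121
T(2,0) (trapezoid, 4 panels, h=0.4000): 1.686597
T(1,1) = 1.682121 + (1.682121 − 1.670884)/3 = 1.685867
T(2,1) = 1.686597 + (1.686597 − 1.682121)/3 = 1.688089
T(2,2) = 1.688089 + (1.688089 − 1.685867)/15 = 1.688237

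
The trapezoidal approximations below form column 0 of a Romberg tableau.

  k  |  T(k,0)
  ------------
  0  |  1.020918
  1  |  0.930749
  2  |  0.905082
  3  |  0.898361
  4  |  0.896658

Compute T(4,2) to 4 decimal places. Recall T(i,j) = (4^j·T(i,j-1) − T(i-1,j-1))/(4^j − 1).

0.8961

T(3,1) = 0.898361 + (0.898361 − 0.905082)/3 = 0.896121
T(4,1) = 0.896658 + (0.896658 − 0.898361)/3 = 0.896090
T(4,2) = 0.896090 + (0.896090 − 0.896121)/15 = 0.896088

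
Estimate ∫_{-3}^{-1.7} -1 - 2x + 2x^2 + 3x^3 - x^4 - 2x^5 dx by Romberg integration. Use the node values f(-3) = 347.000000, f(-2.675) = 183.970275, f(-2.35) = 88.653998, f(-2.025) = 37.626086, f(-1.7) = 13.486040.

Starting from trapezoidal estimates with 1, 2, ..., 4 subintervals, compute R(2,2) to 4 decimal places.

R(0,0) (trapezoid, 1 panel, h=1.3000): 234.315926
R(1,0) (trapezoid, 2 panels, h=0.6500): 174.783062
R(2,0) (trapezoid, 4 panels, h=0.3250): 159.410348
R(1,1) = 174.783062 + (174.783062 − 234.315926)/3 = 154.938774
R(2,1) = 159.410348 + (159.410348 − 174.783062)/3 = 154.286110
R(2,2) = 154.286110 + (154.286110 − 154.938774)/15 = 154.242599

154.2426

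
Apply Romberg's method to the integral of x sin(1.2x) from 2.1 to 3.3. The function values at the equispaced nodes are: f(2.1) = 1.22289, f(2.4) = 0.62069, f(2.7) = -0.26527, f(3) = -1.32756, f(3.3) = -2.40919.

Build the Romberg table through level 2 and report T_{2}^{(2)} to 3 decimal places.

-0.455

T_{0}^{(0)} (trapezoid, 1 panel, h=1.2000): -0.71178
T_{1}^{(0)} (trapezoid, 2 panels, h=0.6000): -0.51505
T_{2}^{(0)} (trapezoid, 4 panels, h=0.3000): -0.46959
T_{1}^{(1)} = -0.51505 + (-0.51505 − (-0.71178))/3 = -0.44947
T_{2}^{(1)} = -0.46959 + (-0.46959 − (-0.51505))/3 = -0.45444
T_{2}^{(2)} = -0.45444 + (-0.45444 − (-0.44947))/15 = -0.45477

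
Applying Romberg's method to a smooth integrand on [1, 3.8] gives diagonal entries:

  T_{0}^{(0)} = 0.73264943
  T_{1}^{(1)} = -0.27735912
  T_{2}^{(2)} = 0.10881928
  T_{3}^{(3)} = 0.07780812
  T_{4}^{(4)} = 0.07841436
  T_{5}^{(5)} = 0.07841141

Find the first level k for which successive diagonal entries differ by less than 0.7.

|T_{1}^{(1)} − T_{0}^{(0)}| = 1.01000855 ≥ 0.7
|T_{2}^{(2)} − T_{1}^{(1)}| = 0.38617840 < 0.7

k = 2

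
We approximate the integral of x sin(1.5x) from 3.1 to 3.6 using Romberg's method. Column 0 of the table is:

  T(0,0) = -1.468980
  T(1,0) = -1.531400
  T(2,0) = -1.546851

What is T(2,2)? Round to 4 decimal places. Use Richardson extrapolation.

-1.5520

Richardson extrapolation on the trapezoidal column (denominator 4−1=3):
T(1,1) = -1.531400 + (-1.531400 − (-1.468980))/3 = -1.552207
T(2,1) = -1.546851 + (-1.546851 − (-1.531400))/3 = -1.552001
T(2,2) = (16·(-1.552001) − (-1.552207)) / 15 = -1.551987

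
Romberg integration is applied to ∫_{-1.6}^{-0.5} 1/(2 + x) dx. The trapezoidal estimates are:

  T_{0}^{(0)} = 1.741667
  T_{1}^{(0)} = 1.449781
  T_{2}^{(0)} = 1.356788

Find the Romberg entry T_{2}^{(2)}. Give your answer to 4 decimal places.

T_{1}^{(1)} = 1.449781 + (1.449781 − 1.741667)/3 = 1.352486
T_{2}^{(1)} = 1.356788 + (1.356788 − 1.449781)/3 = 1.325790
T_{2}^{(2)} = (16·1.325790 − 1.352486) / 15 = 1.324010
(Column j=1 coincides with Simpson's rule on the same nodes.)

1.3240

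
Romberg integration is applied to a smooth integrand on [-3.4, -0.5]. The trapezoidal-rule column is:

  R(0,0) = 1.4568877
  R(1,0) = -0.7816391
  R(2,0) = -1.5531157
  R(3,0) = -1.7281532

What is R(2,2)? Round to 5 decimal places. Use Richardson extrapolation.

R(1,1) = (4·(-0.7816391) − 1.4568877) / 3 = -1.5278147
R(2,1) = (4·(-1.5531157) − (-0.7816391)) / 3 = -1.8102746
R(2,2) = (16·(-1.8102746) − (-1.5278147)) / 15 = -1.8291053
(Column j=1 coincides with Simpson's rule on the same nodes.)

-1.82911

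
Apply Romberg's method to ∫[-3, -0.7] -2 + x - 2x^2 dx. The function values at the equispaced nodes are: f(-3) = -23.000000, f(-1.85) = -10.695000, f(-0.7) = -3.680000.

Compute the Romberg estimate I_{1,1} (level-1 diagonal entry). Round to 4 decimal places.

-26.6263

I_{0,0} (trapezoid, 1 panel, h=2.3000): -30.682000
I_{1,0} (trapezoid, 2 panels, h=1.1500): -27.640250
I_{1,1} = -27.640250 + (-27.640250 − (-30.682000))/3 = -26.626333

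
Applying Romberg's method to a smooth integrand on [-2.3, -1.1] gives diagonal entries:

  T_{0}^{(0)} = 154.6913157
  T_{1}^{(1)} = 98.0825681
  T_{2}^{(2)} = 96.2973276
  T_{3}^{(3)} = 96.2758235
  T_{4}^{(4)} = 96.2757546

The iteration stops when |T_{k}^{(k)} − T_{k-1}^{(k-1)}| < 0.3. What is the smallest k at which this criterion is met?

k = 3

|T_{1}^{(1)} − T_{0}^{(0)}| = 56.6087476 ≥ 0.3
|T_{2}^{(2)} − T_{1}^{(1)}| = 1.7852405 ≥ 0.3
|T_{3}^{(3)} − T_{2}^{(2)}| = 0.0215041 < 0.3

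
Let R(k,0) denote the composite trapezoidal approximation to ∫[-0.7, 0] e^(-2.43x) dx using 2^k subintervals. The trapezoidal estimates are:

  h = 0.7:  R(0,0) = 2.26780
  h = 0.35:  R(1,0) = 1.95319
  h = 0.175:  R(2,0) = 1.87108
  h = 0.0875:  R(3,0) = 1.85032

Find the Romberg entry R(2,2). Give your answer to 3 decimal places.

Richardson extrapolation on the trapezoidal column (denominator 4−1=3):
R(1,1) = (4·1.95319 − 2.26780) / 3 = 1.84832
R(2,1) = 1.87108 + (1.87108 − 1.95319)/3 = 1.84371
R(2,2) = (16·1.84371 − 1.84832) / 15 = 1.84340

1.843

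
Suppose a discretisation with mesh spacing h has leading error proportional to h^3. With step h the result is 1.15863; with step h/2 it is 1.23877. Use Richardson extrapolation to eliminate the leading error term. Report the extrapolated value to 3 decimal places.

The leading error scales as h^3; refining by a factor of 2 reduces it by 2^3 = 8.
Extrapolated value = (8·A(h/2) − A(h)) / (8 − 1)
= (8·1.23877 − 1.15863) / 7
= 8.75153 / 7 = 1.25022

1.250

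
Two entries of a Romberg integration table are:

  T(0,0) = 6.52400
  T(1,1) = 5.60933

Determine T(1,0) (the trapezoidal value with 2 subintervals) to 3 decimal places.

5.838

From T(1,1) = (4·T(1,0) − T(0,0))/3, solve for T(1,0):
4·T(1,0) = 3·5.60933 + 6.52400 = 23.35199
T(1,0) = 5.83800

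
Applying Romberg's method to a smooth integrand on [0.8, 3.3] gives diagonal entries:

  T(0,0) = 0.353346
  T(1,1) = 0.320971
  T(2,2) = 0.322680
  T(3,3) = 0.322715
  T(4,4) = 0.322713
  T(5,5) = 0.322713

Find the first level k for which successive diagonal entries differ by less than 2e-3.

|T(1,1) − T(0,0)| = 0.032375 ≥ 2e-3
|T(2,2) − T(1,1)| = 0.001709 < 2e-3

k = 2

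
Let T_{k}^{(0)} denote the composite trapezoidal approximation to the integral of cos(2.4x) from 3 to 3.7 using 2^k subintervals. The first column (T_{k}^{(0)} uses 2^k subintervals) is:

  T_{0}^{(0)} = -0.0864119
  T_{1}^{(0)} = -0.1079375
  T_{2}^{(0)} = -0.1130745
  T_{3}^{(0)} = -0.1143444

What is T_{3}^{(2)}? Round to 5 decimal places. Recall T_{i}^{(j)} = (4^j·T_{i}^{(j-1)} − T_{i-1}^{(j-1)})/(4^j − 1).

-0.11477

Richardson extrapolation on the trapezoidal column (denominator 4−1=3):
T_{2}^{(1)} = -0.1130745 + (-0.1130745 − (-0.1079375))/3 = -0.1147868
T_{3}^{(1)} = (4·(-0.1143444) − (-0.1130745)) / 3 = -0.1147677
T_{3}^{(2)} = -0.1147677 + (-0.1147677 − (-0.1147868))/15 = -0.1147664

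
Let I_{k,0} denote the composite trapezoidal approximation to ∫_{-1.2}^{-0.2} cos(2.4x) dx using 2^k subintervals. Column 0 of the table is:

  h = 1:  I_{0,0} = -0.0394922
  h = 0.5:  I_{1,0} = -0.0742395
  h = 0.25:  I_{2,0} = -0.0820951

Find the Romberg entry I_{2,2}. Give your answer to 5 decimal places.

-0.08464

I_{1,1} = (4·(-0.0742395) − (-0.0394922)) / 3 = -0.0858219
I_{2,1} = (4·(-0.0820951) − (-0.0742395)) / 3 = -0.0847136
I_{2,2} = (16·(-0.0847136) − (-0.0858219)) / 15 = -0.0846397
(Column j=1 coincides with Simpson's rule on the same nodes.)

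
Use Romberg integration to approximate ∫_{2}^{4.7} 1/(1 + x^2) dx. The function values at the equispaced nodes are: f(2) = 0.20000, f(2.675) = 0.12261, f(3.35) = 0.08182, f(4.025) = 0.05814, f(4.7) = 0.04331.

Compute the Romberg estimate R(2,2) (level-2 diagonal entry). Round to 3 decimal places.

R(0,0) (trapezoid, 1 panel, h=2.7000): 0.32847
R(1,0) (trapezoid, 2 panels, h=1.3500): 0.27469
R(2,0) (trapezoid, 4 panels, h=0.6750): 0.25935
R(1,1) = 0.27469 + (0.27469 − 0.32847)/3 = 0.25676
R(2,1) = 0.25935 + (0.25935 − 0.27469)/3 = 0.25424
R(2,2) = 0.25424 + (0.25424 − 0.25676)/15 = 0.25407

0.254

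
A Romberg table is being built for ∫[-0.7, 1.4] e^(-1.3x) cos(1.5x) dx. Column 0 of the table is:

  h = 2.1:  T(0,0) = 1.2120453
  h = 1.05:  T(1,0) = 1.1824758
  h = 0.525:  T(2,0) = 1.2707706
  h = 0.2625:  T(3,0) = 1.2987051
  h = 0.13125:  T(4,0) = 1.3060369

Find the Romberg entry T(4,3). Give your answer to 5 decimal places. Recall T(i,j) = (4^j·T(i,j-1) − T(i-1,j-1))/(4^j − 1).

1.30851

T(2,1) = (4·1.2707706 − 1.1824758) / 3 = 1.3002022
T(3,1) = 1.2987051 + (1.2987051 − 1.2707706)/3 = 1.3080166
T(4,1) = (4·1.3060369 − 1.2987051) / 3 = 1.3084808
T(3,2) = (16·1.3080166 − 1.3002022) / 15 = 1.3085376
T(4,2) = 1.3084808 + (1.3084808 − 1.3080166)/15 = 1.3085117
T(4,3) = (64·1.3085117 − 1.3085376) / 63 = 1.3085113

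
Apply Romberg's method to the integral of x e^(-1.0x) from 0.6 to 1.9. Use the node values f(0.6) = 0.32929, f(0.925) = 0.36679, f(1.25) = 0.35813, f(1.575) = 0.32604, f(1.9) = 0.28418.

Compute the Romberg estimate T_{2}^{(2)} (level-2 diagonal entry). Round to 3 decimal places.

T_{0}^{(0)} (trapezoid, 1 panel, h=1.3000): 0.39876
T_{1}^{(0)} (trapezoid, 2 panels, h=0.6500): 0.43216
T_{2}^{(0)} (trapezoid, 4 panels, h=0.3250): 0.44125
T_{1}^{(1)} = 0.43216 + (0.43216 − 0.39876)/3 = 0.44329
T_{2}^{(1)} = 0.44125 + (0.44125 − 0.43216)/3 = 0.44428
T_{2}^{(2)} = 0.44428 + (0.44428 − 0.44329)/15 = 0.44435

0.444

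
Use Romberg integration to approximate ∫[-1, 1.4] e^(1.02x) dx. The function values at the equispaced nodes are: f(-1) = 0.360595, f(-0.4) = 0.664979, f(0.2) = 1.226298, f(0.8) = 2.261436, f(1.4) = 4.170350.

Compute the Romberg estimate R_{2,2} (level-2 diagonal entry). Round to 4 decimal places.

3.7354

R_{0,0} (trapezoid, 1 panel, h=2.4000): 5.437134
R_{1,0} (trapezoid, 2 panels, h=1.2000): 4.190125
R_{2,0} (trapezoid, 4 panels, h=0.6000): 3.850911
R_{1,1} = 4.190125 + (4.190125 − 5.437134)/3 = 3.774455
R_{2,1} = 3.850911 + (3.850911 − 4.190125)/3 = 3.737840
R_{2,2} = 3.737840 + (3.737840 − 3.774455)/15 = 3.735399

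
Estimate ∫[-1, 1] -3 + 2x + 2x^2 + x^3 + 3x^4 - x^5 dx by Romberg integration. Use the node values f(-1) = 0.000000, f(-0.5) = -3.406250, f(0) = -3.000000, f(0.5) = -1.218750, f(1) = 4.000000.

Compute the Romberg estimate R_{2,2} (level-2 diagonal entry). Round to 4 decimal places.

R_{0,0} (trapezoid, 1 panel, h=2.0000): 4.000000
R_{1,0} (trapezoid, 2 panels, h=1.0000): -1.000000
R_{2,0} (trapezoid, 4 panels, h=0.5000): -2.812500
R_{1,1} = -1.000000 + (-1.000000 − 4.000000)/3 = -2.666667
R_{2,1} = -2.812500 + (-2.812500 − (-1.000000))/3 = -3.416667
R_{2,2} = -3.416667 + (-3.416667 − (-2.666667))/15 = -3.466667

-3.4667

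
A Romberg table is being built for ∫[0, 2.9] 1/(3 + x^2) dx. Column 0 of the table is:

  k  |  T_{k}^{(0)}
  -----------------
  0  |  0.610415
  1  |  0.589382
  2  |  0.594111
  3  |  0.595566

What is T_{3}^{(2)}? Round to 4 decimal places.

Richardson extrapolation on the trapezoidal column (denominator 4−1=3):
T_{2}^{(1)} = 0.594111 + (0.594111 − 0.589382)/3 = 0.595687
T_{3}^{(1)} = 0.595566 + (0.595566 − 0.594111)/3 = 0.596051
T_{3}^{(2)} = 0.596051 + (0.596051 − 0.595687)/15 = 0.596075

0.5961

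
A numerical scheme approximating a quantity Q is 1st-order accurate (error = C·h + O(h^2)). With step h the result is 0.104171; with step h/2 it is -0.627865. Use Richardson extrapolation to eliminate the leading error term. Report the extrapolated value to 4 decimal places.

-1.3599

The leading error scales as h; refining by a factor of 2 reduces it by 2^1 = 2.
Extrapolated value = (2·A(h/2) − A(h)) / (2 − 1)
= (2·(-0.627865) − 0.104171) / 1
= -1.359901 / 1 = -1.359901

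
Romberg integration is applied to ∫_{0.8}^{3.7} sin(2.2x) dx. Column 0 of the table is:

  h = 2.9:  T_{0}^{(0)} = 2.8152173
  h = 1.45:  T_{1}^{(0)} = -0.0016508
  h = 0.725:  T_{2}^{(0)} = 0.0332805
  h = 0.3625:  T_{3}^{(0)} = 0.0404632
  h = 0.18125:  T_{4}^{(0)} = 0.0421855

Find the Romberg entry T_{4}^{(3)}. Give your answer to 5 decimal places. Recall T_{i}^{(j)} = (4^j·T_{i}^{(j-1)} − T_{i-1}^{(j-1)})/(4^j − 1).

0.04275

Richardson extrapolation on the trapezoidal column (denominator 4−1=3):
T_{2}^{(1)} = (4·0.0332805 − (-0.0016508)) / 3 = 0.0449243
T_{3}^{(1)} = (4·0.0404632 − 0.0332805) / 3 = 0.0428574
T_{4}^{(1)} = 0.0421855 + (0.0421855 − 0.0404632)/3 = 0.0427596
T_{3}^{(2)} = 0.0428574 + (0.0428574 − 0.0449243)/15 = 0.0427196
T_{4}^{(2)} = 0.0427596 + (0.0427596 − 0.0428574)/15 = 0.0427531
T_{4}^{(3)} = 0.0427531 + (0.0427531 − 0.0427196)/63 = 0.0427536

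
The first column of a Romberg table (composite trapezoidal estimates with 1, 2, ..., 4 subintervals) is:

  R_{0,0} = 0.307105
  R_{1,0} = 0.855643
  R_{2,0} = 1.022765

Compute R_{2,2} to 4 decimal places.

R_{1,1} = 0.855643 + (0.855643 − 0.307105)/3 = 1.038489
R_{2,1} = (4·1.022765 − 0.855643) / 3 = 1.078472
R_{2,2} = 1.078472 + (1.078472 − 1.038489)/15 = 1.081138

1.0811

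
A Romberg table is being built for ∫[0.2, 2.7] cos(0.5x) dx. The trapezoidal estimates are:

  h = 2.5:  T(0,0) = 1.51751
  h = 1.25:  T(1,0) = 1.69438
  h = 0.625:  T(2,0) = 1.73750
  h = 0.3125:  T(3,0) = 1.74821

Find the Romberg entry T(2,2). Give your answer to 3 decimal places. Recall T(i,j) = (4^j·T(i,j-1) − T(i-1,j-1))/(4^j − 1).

T(1,1) = (4·1.69438 − 1.51751) / 3 = 1.75334
T(2,1) = (4·1.73750 − 1.69438) / 3 = 1.75187
T(2,2) = 1.75187 + (1.75187 − 1.75334)/15 = 1.75177

1.752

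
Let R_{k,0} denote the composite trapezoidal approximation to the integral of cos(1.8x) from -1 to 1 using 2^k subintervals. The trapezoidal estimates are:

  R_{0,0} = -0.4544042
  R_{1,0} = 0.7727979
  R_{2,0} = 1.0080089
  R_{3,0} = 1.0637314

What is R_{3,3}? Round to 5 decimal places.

1.08206

Richardson extrapolation on the trapezoidal column (denominator 4−1=3):
R_{1,1} = (4·0.7727979 − (-0.4544042)) / 3 = 1.1818653
R_{2,1} = (4·1.0080089 − 0.7727979) / 3 = 1.0864126
R_{3,1} = (4·1.0637314 − 1.0080089) / 3 = 1.0823056
R_{2,2} = 1.0864126 + (1.0864126 − 1.1818653)/15 = 1.0800491
R_{3,2} = (16·1.0823056 − 1.0864126) / 15 = 1.0820318
R_{3,3} = (64·1.0820318 − 1.0800491) / 63 = 1.0820633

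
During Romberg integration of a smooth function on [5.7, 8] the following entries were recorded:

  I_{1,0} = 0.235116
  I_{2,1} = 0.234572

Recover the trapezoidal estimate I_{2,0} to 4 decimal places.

0.2347

From I_{2,1} = (4·I_{2,0} − I_{1,0})/3, solve for I_{2,0}:
4·I_{2,0} = 3·0.234572 + 0.235116 = 0.938832
I_{2,0} = 0.234708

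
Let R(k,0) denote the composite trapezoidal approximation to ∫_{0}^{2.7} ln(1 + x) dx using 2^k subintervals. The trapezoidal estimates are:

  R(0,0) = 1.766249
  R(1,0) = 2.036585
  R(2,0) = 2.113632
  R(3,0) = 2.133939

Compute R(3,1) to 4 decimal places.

Richardson extrapolation on the trapezoidal column (denominator 4−1=3):
R(3,1) = 2.133939 + (2.133939 − 2.113632)/3 = 2.140708

2.1407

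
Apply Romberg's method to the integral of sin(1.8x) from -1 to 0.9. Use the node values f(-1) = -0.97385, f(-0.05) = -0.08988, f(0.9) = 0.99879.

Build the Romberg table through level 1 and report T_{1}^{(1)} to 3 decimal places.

T_{0}^{(0)} (trapezoid, 1 panel, h=1.9000): 0.02369
T_{1}^{(0)} (trapezoid, 2 panels, h=0.9500): -0.07354
T_{1}^{(1)} = -0.07354 + (-0.07354 − 0.02369)/3 = -0.10595

-0.106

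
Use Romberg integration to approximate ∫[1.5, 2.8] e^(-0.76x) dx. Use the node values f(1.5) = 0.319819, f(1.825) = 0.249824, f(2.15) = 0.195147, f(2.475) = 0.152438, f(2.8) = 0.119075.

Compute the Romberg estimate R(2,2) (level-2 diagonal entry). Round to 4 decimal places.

0.2641

R(0,0) (trapezoid, 1 panel, h=1.3000): 0.285281
R(1,0) (trapezoid, 2 panels, h=0.6500): 0.269486
R(2,0) (trapezoid, 4 panels, h=0.3250): 0.265478
R(1,1) = 0.269486 + (0.269486 − 0.285281)/3 = 0.264221
R(2,1) = 0.265478 + (0.265478 − 0.269486)/3 = 0.264142
R(2,2) = 0.264142 + (0.264142 − 0.264221)/15 = 0.264137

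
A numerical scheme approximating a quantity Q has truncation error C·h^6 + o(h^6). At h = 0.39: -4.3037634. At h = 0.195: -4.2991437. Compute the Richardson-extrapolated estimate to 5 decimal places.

-4.29907

Extrapolated value = (64·A(h/2) − A(h)) / (64 − 1)
= (64·(-4.2991437) − (-4.3037634)) / 63
= -270.8414334 / 63 = -4.2990704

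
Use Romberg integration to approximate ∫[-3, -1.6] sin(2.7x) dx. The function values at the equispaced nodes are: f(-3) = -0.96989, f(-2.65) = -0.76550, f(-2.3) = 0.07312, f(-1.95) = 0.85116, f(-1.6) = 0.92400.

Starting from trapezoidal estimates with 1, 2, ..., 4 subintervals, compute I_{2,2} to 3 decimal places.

I_{0,0} (trapezoid, 1 panel, h=1.4000): -0.03212
I_{1,0} (trapezoid, 2 panels, h=0.7000): 0.03512
I_{2,0} (trapezoid, 4 panels, h=0.3500): 0.04754
I_{1,1} = 0.03512 + (0.03512 − (-0.03212))/3 = 0.05753
I_{2,1} = 0.04754 + (0.04754 − 0.03512)/3 = 0.05168
I_{2,2} = 0.05168 + (0.05168 − 0.05753)/15 = 0.05129

0.051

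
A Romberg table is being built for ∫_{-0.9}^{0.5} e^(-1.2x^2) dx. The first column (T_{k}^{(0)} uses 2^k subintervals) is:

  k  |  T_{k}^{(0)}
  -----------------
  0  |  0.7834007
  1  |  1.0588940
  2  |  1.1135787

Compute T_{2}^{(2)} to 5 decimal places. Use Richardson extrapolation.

1.13055

Richardson extrapolation on the trapezoidal column (denominator 4−1=3):
T_{1}^{(1)} = 1.0588940 + (1.0588940 − 0.7834007)/3 = 1.1507251
T_{2}^{(1)} = 1.1135787 + (1.1135787 − 1.0588940)/3 = 1.1318069
T_{2}^{(2)} = 1.1318069 + (1.1318069 − 1.1507251)/15 = 1.1305457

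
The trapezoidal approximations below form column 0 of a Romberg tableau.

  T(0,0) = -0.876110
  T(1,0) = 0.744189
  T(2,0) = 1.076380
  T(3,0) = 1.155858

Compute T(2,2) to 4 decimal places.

Richardson extrapolation on the trapezoidal column (denominator 4−1=3):
T(1,1) = 0.744189 + (0.744189 − (-0.876110))/3 = 1.284289
T(2,1) = 1.076380 + (1.076380 − 0.744189)/3 = 1.187110
T(2,2) = (16·1.187110 − 1.284289) / 15 = 1.180631

1.1806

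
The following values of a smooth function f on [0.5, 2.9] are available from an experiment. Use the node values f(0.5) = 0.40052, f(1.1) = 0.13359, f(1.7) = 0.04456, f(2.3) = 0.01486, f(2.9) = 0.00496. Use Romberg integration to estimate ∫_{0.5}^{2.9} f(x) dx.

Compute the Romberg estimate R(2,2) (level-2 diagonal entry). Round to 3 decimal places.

R(0,0) (trapezoid, 1 panel, h=2.4000): 0.48658
R(1,0) (trapezoid, 2 panels, h=1.2000): 0.29676
R(2,0) (trapezoid, 4 panels, h=0.6000): 0.23745
R(1,1) = 0.29676 + (0.29676 − 0.48658)/3 = 0.23349
R(2,1) = 0.23745 + (0.23745 − 0.29676)/3 = 0.21768
R(2,2) = 0.21768 + (0.21768 − 0.23349)/15 = 0.21663

0.217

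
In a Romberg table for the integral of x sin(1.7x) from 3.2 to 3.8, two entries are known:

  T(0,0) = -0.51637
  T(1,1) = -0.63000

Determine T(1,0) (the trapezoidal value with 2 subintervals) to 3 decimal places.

From T(1,1) = (4·T(1,0) − T(0,0))/3, solve for T(1,0):
4·T(1,0) = 3·(-0.63000) + (-0.51637) = -2.40637
T(1,0) = -0.60159

-0.602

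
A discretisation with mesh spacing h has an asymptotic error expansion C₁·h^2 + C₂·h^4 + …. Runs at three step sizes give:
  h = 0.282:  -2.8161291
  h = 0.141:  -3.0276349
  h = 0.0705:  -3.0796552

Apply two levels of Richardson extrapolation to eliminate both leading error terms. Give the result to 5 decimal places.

-3.09692

First eliminate the h^2 term (factor 2^2 = 4):
  B₁ = (4·(-3.0276349) − (-2.8161291))/3 = -3.0981368
  B₂ = (4·(-3.0796552) − (-3.0276349))/3 = -3.0969953
Then eliminate the h^4 term (factor 2^4 = 16):
  (16·(-3.0969953) − (-3.0981368))/15 = -3.0969192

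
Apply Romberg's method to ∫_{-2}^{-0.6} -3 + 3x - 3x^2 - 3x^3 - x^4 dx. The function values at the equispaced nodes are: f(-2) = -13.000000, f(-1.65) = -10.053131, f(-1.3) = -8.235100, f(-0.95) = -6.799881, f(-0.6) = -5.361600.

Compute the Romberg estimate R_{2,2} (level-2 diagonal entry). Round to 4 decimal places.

R_{0,0} (trapezoid, 1 panel, h=1.4000): -12.853120
R_{1,0} (trapezoid, 2 panels, h=0.7000): -12.191130
R_{2,0} (trapezoid, 4 panels, h=0.3500): -11.994119
R_{1,1} = -12.191130 + (-12.191130 − (-12.853120))/3 = -11.970467
R_{2,1} = -11.994119 + (-11.994119 − (-12.191130))/3 = -11.928449
R_{2,2} = -11.928449 + (-11.928449 − (-11.970467))/15 = -11.925648

-11.9256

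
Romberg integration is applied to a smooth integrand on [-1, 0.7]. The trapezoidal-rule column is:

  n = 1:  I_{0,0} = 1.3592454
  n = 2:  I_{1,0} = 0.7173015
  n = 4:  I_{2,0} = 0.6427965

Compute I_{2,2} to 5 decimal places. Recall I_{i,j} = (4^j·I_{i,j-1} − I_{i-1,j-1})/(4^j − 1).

0.62560

Richardson extrapolation on the trapezoidal column (denominator 4−1=3):
I_{1,1} = (4·0.7173015 − 1.3592454) / 3 = 0.5033202
I_{2,1} = 0.6427965 + (0.6427965 − 0.7173015)/3 = 0.6179615
I_{2,2} = (16·0.6179615 − 0.5033202) / 15 = 0.6256043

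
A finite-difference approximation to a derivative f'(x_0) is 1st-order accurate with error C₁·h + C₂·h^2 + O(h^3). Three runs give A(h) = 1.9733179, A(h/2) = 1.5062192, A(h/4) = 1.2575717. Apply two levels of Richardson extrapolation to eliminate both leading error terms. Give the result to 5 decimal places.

0.99886

First eliminate the h term (factor 2^1 = 2):
  B₁ = (2·1.5062192 − 1.9733179)/1 = 1.0391205
  B₂ = (2·1.2575717 − 1.5062192)/1 = 1.0089242
Then eliminate the h^2 term (factor 2^2 = 4):
  (4·1.0089242 − 1.0391205)/3 = 0.9988588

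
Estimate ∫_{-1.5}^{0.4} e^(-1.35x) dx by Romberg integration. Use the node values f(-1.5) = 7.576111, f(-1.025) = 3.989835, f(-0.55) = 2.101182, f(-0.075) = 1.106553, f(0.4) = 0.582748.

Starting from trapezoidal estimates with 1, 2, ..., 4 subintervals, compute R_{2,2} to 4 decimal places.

R_{0,0} (trapezoid, 1 panel, h=1.9000): 7.750916
R_{1,0} (trapezoid, 2 panels, h=0.9500): 5.871581
R_{2,0} (trapezoid, 4 panels, h=0.4750): 5.356575
R_{1,1} = 5.871581 + (5.871581 − 7.750916)/3 = 5.245136
R_{2,1} = 5.356575 + (5.356575 − 5.871581)/3 = 5.184906
R_{2,2} = 5.184906 + (5.184906 − 5.245136)/15 = 5.180891

5.1809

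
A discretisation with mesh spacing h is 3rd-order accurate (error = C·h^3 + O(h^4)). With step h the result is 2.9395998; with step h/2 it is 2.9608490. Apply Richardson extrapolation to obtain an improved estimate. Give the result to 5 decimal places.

2.96388

The leading error scales as h^3; refining by a factor of 2 reduces it by 2^3 = 8.
Extrapolated value = (8·A(h/2) − A(h)) / (8 − 1)
= (8·2.9608490 − 2.9395998) / 7
= 20.7471922 / 7 = 2.9638846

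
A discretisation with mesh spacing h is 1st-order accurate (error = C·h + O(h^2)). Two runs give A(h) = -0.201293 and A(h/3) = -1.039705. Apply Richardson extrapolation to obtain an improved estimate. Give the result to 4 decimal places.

The leading error scales as h; refining by a factor of 3 reduces it by 3^1 = 3.
Extrapolated value = (3·A(h/3) − A(h)) / (3 − 1)
= (3·(-1.039705) − (-0.201293)) / 2
= -2.917822 / 2 = -1.458911

-1.4589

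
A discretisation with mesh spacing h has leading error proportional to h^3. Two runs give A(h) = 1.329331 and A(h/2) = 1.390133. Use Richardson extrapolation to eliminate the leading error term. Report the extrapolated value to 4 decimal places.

1.3988

Extrapolated value = (8·A(h/2) − A(h)) / (8 − 1)
= (8·1.390133 − 1.329331) / 7
= 9.791733 / 7 = 1.398819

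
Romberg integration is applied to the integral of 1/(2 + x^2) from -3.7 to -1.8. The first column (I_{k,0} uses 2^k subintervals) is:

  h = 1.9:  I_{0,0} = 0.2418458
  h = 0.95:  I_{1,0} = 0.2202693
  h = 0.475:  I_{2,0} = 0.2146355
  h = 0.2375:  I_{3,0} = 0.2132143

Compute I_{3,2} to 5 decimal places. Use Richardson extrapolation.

I_{2,1} = 0.2146355 + (0.2146355 − 0.2202693)/3 = 0.2127576
I_{3,1} = (4·0.2132143 − 0.2146355) / 3 = 0.2127406
I_{3,2} = 0.2127406 + (0.2127406 − 0.2127576)/15 = 0.2127395

0.21274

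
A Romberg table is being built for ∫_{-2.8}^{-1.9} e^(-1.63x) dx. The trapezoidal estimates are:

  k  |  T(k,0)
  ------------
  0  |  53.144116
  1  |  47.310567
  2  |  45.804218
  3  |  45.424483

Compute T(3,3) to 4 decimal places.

45.2976

T(1,1) = 47.310567 + (47.310567 − 53.144116)/3 = 45.366051
T(2,1) = (4·45.804218 − 47.310567) / 3 = 45.302102
T(3,1) = 45.424483 + (45.424483 − 45.804218)/3 = 45.297905
T(2,2) = (16·45.302102 − 45.366051) / 15 = 45.297839
T(3,2) = (16·45.297905 − 45.302102) / 15 = 45.297625
T(3,3) = 45.297625 + (45.297625 − 45.297839)/63 = 45.297622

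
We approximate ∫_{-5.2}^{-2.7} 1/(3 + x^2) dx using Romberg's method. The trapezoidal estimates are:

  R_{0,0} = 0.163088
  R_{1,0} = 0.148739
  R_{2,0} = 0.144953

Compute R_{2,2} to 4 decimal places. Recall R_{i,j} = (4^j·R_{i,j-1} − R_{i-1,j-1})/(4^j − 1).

Richardson extrapolation on the trapezoidal column (denominator 4−1=3):
R_{1,1} = 0.148739 + (0.148739 − 0.163088)/3 = 0.143956
R_{2,1} = (4·0.144953 − 0.148739) / 3 = 0.143691
R_{2,2} = 0.143691 + (0.143691 − 0.143956)/15 = 0.143673

0.1437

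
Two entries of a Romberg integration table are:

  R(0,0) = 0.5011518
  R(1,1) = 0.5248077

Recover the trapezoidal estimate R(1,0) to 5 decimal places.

0.51889

From R(1,1) = (4·R(1,0) − R(0,0))/3, solve for R(1,0):
4·R(1,0) = 3·0.5248077 + 0.5011518 = 2.0755749
R(1,0) = 0.5188937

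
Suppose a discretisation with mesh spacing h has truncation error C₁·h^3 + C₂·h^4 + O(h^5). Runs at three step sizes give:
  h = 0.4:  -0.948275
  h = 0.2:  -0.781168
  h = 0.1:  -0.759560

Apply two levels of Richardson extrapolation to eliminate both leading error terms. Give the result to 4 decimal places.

-0.7564

First eliminate the h^3 term (factor 2^3 = 8):
  B₁ = (8·(-0.781168) − (-0.948275))/7 = -0.757296
  B₂ = (8·(-0.759560) − (-0.781168))/7 = -0.756473
Then eliminate the h^4 term (factor 2^4 = 16):
  (16·(-0.756473) − (-0.757296))/15 = -0.756418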